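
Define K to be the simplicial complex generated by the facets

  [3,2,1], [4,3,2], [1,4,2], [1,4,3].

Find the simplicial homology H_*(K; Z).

H_0 = Z,  H_1 = 0,  H_2 = Z.

Take the total order 1 < 2 < 3 < 4 on the vertex set. Then K (dimension 2) consists of the simplices:

  0-simplices (4): [1], [2], [3], [4]
  1-simplices (6): [1,2], [1,3], [1,4], [2,3], [2,4], [3,4]
  2-simplices (4): [1,2,3], [1,2,4], [1,3,4], [2,3,4]

Hence C_0 ≅ Z^4, C_1 ≅ Z^6, C_2 ≅ Z^4.

The boundary map ∂_1: C_1 → C_0 maps an edge to its endpoints' difference, ∂[p,q] = q − p.
As a 4×6 matrix over Z this has rank 3, with invariant factors (1,1,1).

Boundary ∂_2: C_2 → C_1 sends each 2-simplex [p,q,r] to [q,r] − [p,r] + [p,q]. For instance
  ∂[1,3,4] = [3,4] − [1,4] + [1,3],
  ∂[1,2,3] = [2,3] − [1,3] + [1,2].
As a 6×4 matrix over Z this has rank 3, with invariant factors (1,1,1).

From H_k ≅ ker(∂_k) / im(∂_{k+1}) we obtain:

  H_0: rank C_0 − rank ∂_1 = 4 − 3 = 1, and the invariant factors of ∂_1 are all 1, so H_0 = Z.
  H_1: rank ker ∂_1 − rank ∂_2 = (6 − 3) − 3 = 0, and the invariant factors of ∂_2 are all 1, so H_1 = 0.
  H_2: rank ker ∂_2 − rank ∂_3 = (4 − 3) − 0 = 1, and there is no ∂_3, so H_2 = Z.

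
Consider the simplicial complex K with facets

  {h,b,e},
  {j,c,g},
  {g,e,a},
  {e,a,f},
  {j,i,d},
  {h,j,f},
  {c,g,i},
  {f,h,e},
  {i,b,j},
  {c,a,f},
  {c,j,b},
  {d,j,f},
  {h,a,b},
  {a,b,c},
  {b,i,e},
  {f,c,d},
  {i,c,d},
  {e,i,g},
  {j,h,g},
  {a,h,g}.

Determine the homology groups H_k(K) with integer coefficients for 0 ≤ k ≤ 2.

Fix the vertex order a < b < c < d < e < f < g < h < i < j and write every simplex with vertices in increasing order. Then dim K = 2 and the simplices of K are:

  0-simplices (10): a, b, c, d, e, f, g, h, i, j
  1-simplices (30): ab, ac, ae, af, ag, ah, bc, be, bh, bi, bj, cd, cf, cg, ci, cj, df, di, dj, ef, eg, eh, ei, fh, fj, gh, gi, gj, hj, ij
  2-simplices (20): abc, abh, acf, aef, aeg, agh, bcj, beh, bei, bij, cdf, cdi, cgi, cgj, dfj, dij, efh, egi, fhj, ghj

giving chain groups C_0 ≅ Z^10, C_1 ≅ Z^30, C_2 ≅ Z^20.

The boundary map ∂_1: C_1 → C_0 maps an edge to its endpoints' difference, ∂[p,q] = q − p. For instance
  ∂ah = h − a.
This gives a 10×30 integer matrix of rank 9; reducing to Smith normal form yields diagonal entries (1,1,1,1,1,1,1,1,1).

Boundary ∂_2: C_2 → C_1 sends each 2-simplex [p,q,r] to [q,r] − [p,r] + [p,q]. For instance
  ∂efh = fh − eh + ef,
  ∂ghj = hj − gj + gh.
The resulting 30×20 matrix has rank 20, and its Smith normal form has invariant factors (1,1,1,1,1,1,1,1,1,1,1,1,1,1,1,1,1,1,1,2).

Reading off H_k = ker ∂_k / im ∂_{k+1}:

  H_0: rank C_0 − rank ∂_1 = 10 − 9 = 1, and the invariant factors of ∂_1 are all 1, so H_0 ≅ Z.
  H_1: rank ker ∂_1 − rank ∂_2 = (30 − 9) − 20 = 1, and ∂_2 has invariant factor 2 > 1, so H_1 ≅ Z ⊕ Z_2.
  H_2: rank ker ∂_2 − rank ∂_3 = (20 − 20) − 0 = 0, and there is no ∂_3, so H_2 ≅ 0.

As a check, the Euler characteristic is 10 − 30 + 20 = 0, which agrees with 1 − 1 + 0 = 0.

H_0 = Z,  H_1 = Z ⊕ Z_2,  H_2 = 0.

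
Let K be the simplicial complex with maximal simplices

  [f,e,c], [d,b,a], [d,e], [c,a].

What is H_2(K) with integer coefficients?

H_2 = 0.

Take the total order a < b < c < d < e < f on the vertex set. Then K (dimension 2) consists of the simplices:

  0-simplices (6): a, b, c, d, e, f
  1-simplices (8): ab, ac, ad, bd, ce, cf, de, ef
  2-simplices (2): abd, cef

so the chain groups are C_0 ≅ Z^6, C_1 ≅ Z^8, C_2 ≅ Z^2.

∂_1: C_1 → C_0 is given by ∂[p,q] = [q] − [p]. For instance
  ∂ce = e − c.
The 6×8 boundary matrix has rank 5 and Smith normal form diag(1,1,1,1,1).

The boundary map ∂_2: C_2 → C_1 sends each 2-simplex [p,q,r] to [q,r] − [p,r] + [p,q]. For instance
  ∂cef = ef − cf + ce,
  ∂abd = bd − ad + ab.
As a 8×2 matrix over Z this has rank 2, with invariant factors (1,1).

From H_k ≅ ker(∂_k) / im(∂_{k+1}) we obtain:

  H_2: rank ker ∂_2 − rank ∂_3 = (2 − 2) − 0 = 0, and there is no ∂_3, so H_2 ≅ 0.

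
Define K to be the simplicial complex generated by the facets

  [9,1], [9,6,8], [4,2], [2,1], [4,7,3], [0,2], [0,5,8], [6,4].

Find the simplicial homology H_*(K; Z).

H_0 ≅ Z,  H_1 ≅ Z^2,  H_2 = 0.

We work with the vertex ordering 0 < 1 < 2 < 3 < 4 < 5 < 6 < 7 < 8 < 9. The simplices of K, each written with vertices in increasing order, are:

  0-simplices (10): [0], [1], [2], [3], [4], [5], [6], [7], [8], [9]
  1-simplices (14): [0,2], [0,5], [0,8], [1,2], [1,9], [2,4], [3,4], [3,7], [4,6], [4,7], [5,8], [6,8], [6,9], [8,9]
  2-simplices (3): [0,5,8], [3,4,7], [6,8,9]

Hence C_0 ≅ Z^10, C_1 ≅ Z^14, C_2 ≅ Z^3.

The boundary map ∂_1: C_1 → C_0 maps an edge to its endpoints' difference, ∂[p,q] = q − p.
As a 10×14 matrix over Z this has rank 9, with invariant factors (1,1,1,1,1,1,1,1,1).

∂_2: C_2 → C_1 acts by ∂[p,q,r] = [q,r] − [p,r] + [p,q]. For instance
  ∂[6,8,9] = [8,9] − [6,9] + [6,8],
  ∂[3,4,7] = [4,7] − [3,7] + [3,4].
The 14×3 boundary matrix has rank 3 and Smith normal form diag(1,1,1).

Reading off H_k = ker ∂_k / im ∂_{k+1}:

  H_0: rank C_0 − rank ∂_1 = 10 − 9 = 1, and the invariant factors of ∂_1 are all 1, so H_0 ≅ Z.
  H_1: rank ker ∂_1 − rank ∂_2 = (14 − 9) − 3 = 2, and the invariant factors of ∂_2 are all 1, so H_1 ≅ Z^2.
  H_2: rank ker ∂_2 − rank ∂_3 = (3 − 3) − 0 = 0, and there is no ∂_3, so H_2 ≅ 0.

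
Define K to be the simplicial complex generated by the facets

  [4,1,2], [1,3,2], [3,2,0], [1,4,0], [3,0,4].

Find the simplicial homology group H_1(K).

Order the vertices as 0 < 1 < 2 < 3 < 4. Listing each simplex with vertices in this order, K has dimension 2 with simplices:

  0-simplices (5): [0], [1], [2], [3], [4]
  1-simplices (10): [0,1], [0,2], [0,3], [0,4], [1,2], [1,3], [1,4], [2,3], [2,4], [3,4]
  2-simplices (5): [0,1,4], [0,2,3], [0,3,4], [1,2,3], [1,2,4]

so the chain groups are C_0 ≅ Z^5, C_1 ≅ Z^10, C_2 ≅ Z^5.

∂_1: C_1 → C_0 is given by ∂[p,q] = [q] − [p].
The 5×10 boundary matrix has rank 4 and Smith normal form diag(1,1,1,1).

Boundary ∂_2: C_2 → C_1 maps a triangle to the signed sum of its edges. For instance
  ∂[0,2,3] = [2,3] − [0,3] + [0,2],
  ∂[1,2,4] = [2,4] − [1,4] + [1,2].
As a 10×5 matrix over Z this has rank 5, with invariant factors (1,1,1,1,1).

From H_k ≅ ker(∂_k) / im(∂_{k+1}) we obtain:

  H_1: rank ker ∂_1 − rank ∂_2 = (10 − 4) − 5 = 1, and the invariant factors of ∂_2 are all 1, so H_1 ≅ Z.

(K is a triangulation of the Möbius band.)

H_1 ≅ Z.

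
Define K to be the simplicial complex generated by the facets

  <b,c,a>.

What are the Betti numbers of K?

Take the total order a < b < c on the vertex set. Then K (dimension 2) consists of the simplices:

  0-simplices (3): a, b, c
  1-simplices (3): ab, ac, bc
  2-simplices (1): abc

so the chain groups are C_0 ≅ Z^3, C_1 ≅ Z^3, C_2 ≅ Z^1.

Boundary ∂_1: C_1 → C_0 is given by ∂[p,q] = [q] − [p].
The resulting 3×3 matrix has rank 2, and its Smith normal form has invariant factors (1,1).

Boundary ∂_2: C_2 → C_1 maps a triangle to the signed sum of its edges. For instance
  ∂abc = bc − ac + ab.
This gives a 3×1 integer matrix of rank 1; reducing to Smith normal form yields diagonal entries (1).

Now H_k = ker ∂_k / im ∂_{k+1}, so:

  H_0: rank C_0 − rank ∂_1 = 3 − 2 = 1, and the invariant factors of ∂_1 are all 1, so H_0 = Z.
  H_1: rank ker ∂_1 − rank ∂_2 = (3 − 2) − 1 = 0, and the invariant factors of ∂_2 are all 1, so H_1 = 0.
  H_2: rank ker ∂_2 − rank ∂_3 = (1 − 1) − 0 = 0, and there is no ∂_3, so H_2 = 0.

Hence the Betti numbers are b_0 = 1, b_1 = 0, b_2 = 0.

b_0 = 1, b_1 = 0, b_2 = 0.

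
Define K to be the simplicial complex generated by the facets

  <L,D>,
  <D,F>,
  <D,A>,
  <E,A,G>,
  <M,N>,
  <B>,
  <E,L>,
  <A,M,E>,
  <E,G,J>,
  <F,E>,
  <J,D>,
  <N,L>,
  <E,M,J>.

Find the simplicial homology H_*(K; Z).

H_0 ≅ Z^2,  H_1 ≅ Z^4,  H_2 = 0.

Order the vertices as A < B < D < E < F < G < J < L < M < N. Listing each simplex with vertices in this order, K has dimension 2 with simplices:

  0-simplices (10): A, B, D, E, F, G, J, L, M, N
  1-simplices (16): AD, AE, AG, AM, DF, DJ, DL, EF, EG, EJ, EL, EM, GJ, JM, LN, MN
  2-simplices (4): AEG, AEM, EGJ, EJM

giving chain groups C_0 ≅ Z^10, C_1 ≅ Z^16, C_2 ≅ Z^4.

The boundary map ∂_1: C_1 → C_0 sends each edge [p,q] (with p < q) to q − p. For instance
  ∂DF = F − D.
The 10×16 boundary matrix has rank 8 and Smith normal form diag(1,1,1,1,1,1,1,1).

The boundary map ∂_2: C_2 → C_1 acts by ∂[p,q,r] = [q,r] − [p,r] + [p,q]. For instance
  ∂EJM = JM − EM + EJ,
  ∂AEG = EG − AG + AE.
As a 16×4 matrix over Z this has rank 4, with invariant factors (1,1,1,1).

Reading off H_k = ker ∂_k / im ∂_{k+1}:

  H_0: rank C_0 − rank ∂_1 = 10 − 8 = 2, and the invariant factors of ∂_1 are all 1, so H_0 = Z^2.
  H_1: rank ker ∂_1 − rank ∂_2 = (16 − 8) − 4 = 4, and the invariant factors of ∂_2 are all 1, so H_1 = Z^4.
  H_2: rank ker ∂_2 − rank ∂_3 = (4 − 4) − 0 = 0, and there is no ∂_3, so H_2 = 0.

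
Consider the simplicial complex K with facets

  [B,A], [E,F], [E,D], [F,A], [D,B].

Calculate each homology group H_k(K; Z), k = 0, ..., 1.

H_0 = Z,  H_1 = Z.

Fix the vertex order A < B < D < E < F and write every simplex with vertices in increasing order. Then dim K = 1 and the simplices of K are:

  0-simplices (5): A, B, D, E, F
  1-simplices (5): AB, AF, BD, DE, EF

so the chain groups are C_0 ≅ Z^5, C_1 ≅ Z^5.

The boundary map ∂_1: C_1 → C_0 is given by ∂[p,q] = [q] − [p]. For instance
  ∂AB = B − A.
The resulting 5×5 matrix has rank 4, and its Smith normal form has invariant factors (1,1,1,1).

Reading off H_k = ker ∂_k / im ∂_{k+1}:

  H_0: rank C_0 − rank ∂_1 = 5 − 4 = 1, and the invariant factors of ∂_1 are all 1, so H_0 ≅ Z.
  H_1: rank ker ∂_1 − rank ∂_2 = (5 − 4) − 0 = 1, and there is no ∂_2, so H_1 ≅ Z.

As a check, the Euler characteristic is 5 − 5 = 0, which agrees with 1 − 1 = 0.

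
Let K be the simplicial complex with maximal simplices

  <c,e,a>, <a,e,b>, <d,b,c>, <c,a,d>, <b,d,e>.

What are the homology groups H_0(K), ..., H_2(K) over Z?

H_0 = Z,  H_1 = Z,  H_2 = 0.

Order the vertices as a < b < c < d < e. Listing each simplex with vertices in this order, K has dimension 2 with simplices:

  0-simplices (5): a, b, c, d, e
  1-simplices (10): ab, ac, ad, ae, bc, bd, be, cd, ce, de
  2-simplices (5): abe, acd, ace, bcd, bde

giving chain groups C_0 ≅ Z^5, C_1 ≅ Z^10, C_2 ≅ Z^5.

∂_1: C_1 → C_0 maps an edge to its endpoints' difference, ∂[p,q] = q − p. For instance
  ∂be = e − b.
This gives a 5×10 integer matrix of rank 4; reducing to Smith normal form yields diagonal entries (1,1,1,1).

Boundary ∂_2: C_2 → C_1 acts by ∂[p,q,r] = [q,r] − [p,r] + [p,q]. For instance
  ∂abe = be − ae + ab,
  ∂ace = ce − ae + ac.
The 10×5 boundary matrix has rank 5 and Smith normal form diag(1,1,1,1,1).

Reading off H_k = ker ∂_k / im ∂_{k+1}:

  H_0: rank C_0 − rank ∂_1 = 5 − 4 = 1, and the invariant factors of ∂_1 are all 1, so H_0 = Z.
  H_1: rank ker ∂_1 − rank ∂_2 = (10 − 4) − 5 = 1, and the invariant factors of ∂_2 are all 1, so H_1 = Z.
  H_2: rank ker ∂_2 − rank ∂_3 = (5 − 5) − 0 = 0, and there is no ∂_3, so H_2 = 0.

As a check, the Euler characteristic is 5 − 10 + 5 = 0, which agrees with 1 − 1 + 0 = 0.
(K is a triangulation of the Möbius band.)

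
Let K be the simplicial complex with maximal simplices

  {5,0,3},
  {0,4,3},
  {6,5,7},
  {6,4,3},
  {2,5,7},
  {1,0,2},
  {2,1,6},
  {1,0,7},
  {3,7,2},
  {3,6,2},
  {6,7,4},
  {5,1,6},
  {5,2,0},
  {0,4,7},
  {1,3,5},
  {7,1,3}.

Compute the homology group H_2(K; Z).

H_2 = Z.

Fix the vertex order 0 < 1 < 2 < 3 < 4 < 5 < 6 < 7 and write every simplex with vertices in increasing order. Then dim K = 2 and the simplices of K are:

  0-simplices (8): [0], [1], [2], [3], [4], [5], [6], [7]
  1-simplices (24): (24 of them)
  2-simplices (16): [0,1,2], [0,1,7], [0,2,5], [0,3,4], [0,3,5], [0,4,7], [1,2,6], [1,3,5], [1,3,7], [1,5,6], [2,3,6], [2,3,7], [2,5,7], [3,4,6], [4,6,7], [5,6,7]

so the chain groups are C_0 ≅ Z^8, C_1 ≅ Z^24, C_2 ≅ Z^16.

∂_1: C_1 → C_0 maps an edge to its endpoints' difference, ∂[p,q] = q − p. For instance
  ∂[4,7] = [7] − [4].
As a 8×24 matrix over Z this has rank 7, with invariant factors (1,1,1,1,1,1,1).

Boundary ∂_2: C_2 → C_1 maps a triangle to the signed sum of its edges. For instance
  ∂[0,3,4] = [3,4] − [0,4] + [0,3],
  ∂[1,3,5] = [3,5] − [1,5] + [1,3].
The resulting 24×16 matrix has rank 15, and its Smith normal form has invariant factors (1,1,1,1,1,1,1,1,1,1,1,1,1,1,1).

Reading off H_k = ker ∂_k / im ∂_{k+1}:

  H_2: rank ker ∂_2 − rank ∂_3 = (16 − 15) − 0 = 1, and there is no ∂_3, so H_2 ≅ Z.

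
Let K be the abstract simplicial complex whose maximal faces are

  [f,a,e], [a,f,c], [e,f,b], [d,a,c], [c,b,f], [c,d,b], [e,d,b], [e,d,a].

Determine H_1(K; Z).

Take the total order a < b < c < d < e < f on the vertex set. Then K (dimension 2) consists of the simplices:

  0-simplices (6): a, b, c, d, e, f
  1-simplices (12): ac, ad, ae, af, bc, bd, be, bf, cd, cf, de, ef
  2-simplices (8): acd, acf, ade, aef, bcd, bcf, bde, bef

so the chain groups are C_0 ≅ Z^6, C_1 ≅ Z^12, C_2 ≅ Z^8.

The boundary map ∂_1: C_1 → C_0 maps an edge to its endpoints' difference, ∂[p,q] = q − p.
The resulting 6×12 matrix has rank 5, and its Smith normal form has invariant factors (1,1,1,1,1).

∂_2: C_2 → C_1 maps a triangle to the signed sum of its edges. For instance
  ∂bef = ef − bf + be,
  ∂bcf = cf − bf + bc.
The 12×8 boundary matrix has rank 7 and Smith normal form diag(1,1,1,1,1,1,1).

Now H_k = ker ∂_k / im ∂_{k+1}, so:

  H_1: rank ker ∂_1 − rank ∂_2 = (12 − 5) − 7 = 0, and the invariant factors of ∂_2 are all 1, so H_1 ≅ 0.

(K is a triangulation of the 2-sphere S^2.)

H_1 ≅ 0.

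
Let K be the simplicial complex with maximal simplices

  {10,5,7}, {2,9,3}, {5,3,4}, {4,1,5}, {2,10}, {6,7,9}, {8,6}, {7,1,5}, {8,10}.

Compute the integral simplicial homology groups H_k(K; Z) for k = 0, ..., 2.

Fix the vertex order 1 < 2 < 3 < 4 < 5 < 6 < 7 < 8 < 9 < 10 and write every simplex with vertices in increasing order. Then dim K = 2 and the simplices of K are:

  0-simplices (10): [1], [2], [3], [4], [5], [6], [7], [8], [9], [10]
  1-simplices (18): [1,4], [1,5], [1,7], [2,3], [2,9], [2,10], [3,4], [3,5], [3,9], [4,5], [5,7], [5,10], [6,7], [6,8], [6,9], [7,9], [7,10], [8,10]
  2-simplices (6): [1,4,5], [1,5,7], [2,3,9], [3,4,5], [5,7,10], [6,7,9]

giving chain groups C_0 ≅ Z^10, C_1 ≅ Z^18, C_2 ≅ Z^6.

∂_1: C_1 → C_0 sends each edge [p,q] (with p < q) to q − p.
The 10×18 boundary matrix has rank 9 and Smith normal form diag(1,1,1,1,1,1,1,1,1).

Boundary ∂_2: C_2 → C_1 acts by ∂[p,q,r] = [q,r] − [p,r] + [p,q]. For instance
  ∂[5,7,10] = [7,10] − [5,10] + [5,7],
  ∂[3,4,5] = [4,5] − [3,5] + [3,4].
As a 18×6 matrix over Z this has rank 6, with invariant factors (1,1,1,1,1,1).

Reading off H_k = ker ∂_k / im ∂_{k+1}:

  H_0: rank C_0 − rank ∂_1 = 10 − 9 = 1, and the invariant factors of ∂_1 are all 1, so H_0 = Z.
  H_1: rank ker ∂_1 − rank ∂_2 = (18 − 9) − 6 = 3, and the invariant factors of ∂_2 are all 1, so H_1 = Z^3.
  H_2: rank ker ∂_2 − rank ∂_3 = (6 − 6) − 0 = 0, and there is no ∂_3, so H_2 = 0.

H_0 ≅ Z,  H_1 ≅ Z^3,  H_2 = 0.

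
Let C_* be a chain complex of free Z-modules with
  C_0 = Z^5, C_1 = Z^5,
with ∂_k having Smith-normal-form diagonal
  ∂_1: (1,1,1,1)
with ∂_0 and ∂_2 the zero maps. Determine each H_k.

H_0 ≅ Z,  H_1 ≅ Z.

H_0: b_0 = 5 − 0 − 4 = 1; torsion from ∂_1 factors > 1: none. So H_0 ≅ Z.
H_1: b_1 = 5 − 4 − 0 = 1; torsion from ∂_2 factors > 1: none. So H_1 ≅ Z.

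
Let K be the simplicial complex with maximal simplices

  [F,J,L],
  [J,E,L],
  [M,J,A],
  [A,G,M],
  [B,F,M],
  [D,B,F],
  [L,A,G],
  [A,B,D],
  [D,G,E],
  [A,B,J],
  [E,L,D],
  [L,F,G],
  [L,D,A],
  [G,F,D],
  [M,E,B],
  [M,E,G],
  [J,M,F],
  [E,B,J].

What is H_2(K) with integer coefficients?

Take the total order A < B < D < E < F < G < J < L < M on the vertex set. Then K (dimension 2) consists of the simplices:

  0-simplices (9): A, B, D, E, F, G, J, L, M
  1-simplices (27): AB, AD, AG, AJ, AL, AM, BD, BE, BF, BJ, BM, DE, DF, DG, DL, EG, EJ, EL, EM, FG, FJ, FL, FM, GL, GM, JL, JM
  2-simplices (18): ABD, ABJ, ADL, AGL, AGM, AJM, BDF, BEJ, BEM, BFM, DEG, DEL, DFG, EGM, EJL, FGL, FJL, FJM

so the chain groups are C_0 ≅ Z^9, C_1 ≅ Z^27, C_2 ≅ Z^18.

The boundary map ∂_1: C_1 → C_0 is given by ∂[p,q] = [q] − [p]. For instance
  ∂AM = M − A.
The resulting 9×27 matrix has rank 8, and its Smith normal form has invariant factors (1,1,1,1,1,1,1,1).

The boundary map ∂_2: C_2 → C_1 sends each 2-simplex [p,q,r] to [q,r] − [p,r] + [p,q]. For instance
  ∂BEM = EM − BM + BE,
  ∂BDF = DF − BF + BD.
The 27×18 boundary matrix has rank 18 and Smith normal form diag(1,1,1,1,1,1,1,1,1,1,1,1,1,1,1,1,1,2).

From H_k ≅ ker(∂_k) / im(∂_{k+1}) we obtain:

  H_2: rank ker ∂_2 − rank ∂_3 = (18 − 18) − 0 = 0, and there is no ∂_3, so H_2 = 0.

H_2 ≅ 0.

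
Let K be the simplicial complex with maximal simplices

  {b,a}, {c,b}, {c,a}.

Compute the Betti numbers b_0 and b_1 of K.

b_0 = 1, b_1 = 1.

Fix the vertex order a < b < c and write every simplex with vertices in increasing order. Then dim K = 1 and the simplices of K are:

  0-simplices (3): a, b, c
  1-simplices (3): ab, ac, bc

giving chain groups C_0 ≅ Z^3, C_1 ≅ Z^3.

∂_1: C_1 → C_0 is given by ∂[p,q] = [q] − [p].
The 3×3 boundary matrix has rank 2 and Smith normal form diag(1,1).

From H_k ≅ ker(∂_k) / im(∂_{k+1}) we obtain:

  H_0: rank C_0 − rank ∂_1 = 3 − 2 = 1, and the invariant factors of ∂_1 are all 1, so H_0 = Z.
  H_1: rank ker ∂_1 − rank ∂_2 = (3 − 2) − 0 = 1, and there is no ∂_2, so H_1 = Z.

As a check, the Euler characteristic is 3 − 3 = 0, which agrees with 1 − 1 = 0.

Hence the Betti numbers are b_0 = 1, b_1 = 1.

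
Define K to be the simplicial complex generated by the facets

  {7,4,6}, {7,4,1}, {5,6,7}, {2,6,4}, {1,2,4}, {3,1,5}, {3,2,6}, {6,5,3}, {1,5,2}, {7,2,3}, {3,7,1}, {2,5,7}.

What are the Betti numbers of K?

b_0 = 1, b_1 = 0, b_2 = 0.

Fix the vertex order 1 < 2 < 3 < 4 < 5 < 6 < 7 and write every simplex with vertices in increasing order. Then dim K = 2 and the simplices of K are:

  0-simplices (7): [1], [2], [3], [4], [5], [6], [7]
  1-simplices (18): [1,2], [1,3], [1,4], [1,5], [1,7], [2,3], [2,4], [2,5], [2,6], [2,7], [3,5], [3,6], [3,7], [4,6], [4,7], [5,6], [5,7], [6,7]
  2-simplices (12): [1,2,4], [1,2,5], [1,3,5], [1,3,7], [1,4,7], [2,3,6], [2,3,7], [2,4,6], [2,5,7], [3,5,6], [4,6,7], [5,6,7]

so the chain groups are C_0 ≅ Z^7, C_1 ≅ Z^18, C_2 ≅ Z^12.

The boundary map ∂_1: C_1 → C_0 maps an edge to its endpoints' difference, ∂[p,q] = q − p. For instance
  ∂[1,7] = [7] − [1].
As a 7×18 matrix over Z this has rank 6, with invariant factors (1,1,1,1,1,1).

Boundary ∂_2: C_2 → C_1 acts by ∂[p,q,r] = [q,r] − [p,r] + [p,q]. For instance
  ∂[1,3,5] = [3,5] − [1,5] + [1,3],
  ∂[1,3,7] = [3,7] − [1,7] + [1,3].
As a 18×12 matrix over Z this has rank 12, with invariant factors (1,1,1,1,1,1,1,1,1,1,1,2).

Computing H_k = (kernel of ∂_k) / (image of ∂_{k+1}):

  H_0: rank C_0 − rank ∂_1 = 7 − 6 = 1, and the invariant factors of ∂_1 are all 1, so H_0 = Z.
  H_1: rank ker ∂_1 − rank ∂_2 = (18 − 6) − 12 = 0, and ∂_2 has invariant factor 2 > 1, so H_1 = Z/2.
  H_2: rank ker ∂_2 − rank ∂_3 = (12 − 12) − 0 = 0, and there is no ∂_3, so H_2 = 0.

(K is a triangulation of the real projective plane RP^2.)

Hence the Betti numbers are b_0 = 1, b_1 = 0, b_2 = 0.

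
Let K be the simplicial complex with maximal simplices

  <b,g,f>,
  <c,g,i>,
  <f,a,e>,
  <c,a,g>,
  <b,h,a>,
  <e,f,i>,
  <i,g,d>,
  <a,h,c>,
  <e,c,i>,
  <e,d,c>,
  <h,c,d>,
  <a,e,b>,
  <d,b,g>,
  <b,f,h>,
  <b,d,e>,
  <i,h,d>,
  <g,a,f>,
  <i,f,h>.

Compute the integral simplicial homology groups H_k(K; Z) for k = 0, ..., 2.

Fix the vertex order a < b < c < d < e < f < g < h < i and write every simplex with vertices in increasing order. Then dim K = 2 and the simplices of K are:

  0-simplices (9): a, b, c, d, e, f, g, h, i
  1-simplices (27): ab, ac, ae, af, ag, ah, bd, be, bf, bg, bh, cd, ce, cg, ch, ci, de, dg, dh, di, ef, ei, fg, fh, fi, gi, hi
  2-simplices (18): abe, abh, acg, ach, aef, afg, bde, bdg, bfg, bfh, cde, cdh, cei, cgi, dgi, dhi, efi, fhi

so the chain groups are C_0 ≅ Z^9, C_1 ≅ Z^27, C_2 ≅ Z^18.

The boundary map ∂_1: C_1 → C_0 maps an edge to its endpoints' difference, ∂[p,q] = q − p. For instance
  ∂ei = i − e.
As a 9×27 matrix over Z this has rank 8, with invariant factors (1,1,1,1,1,1,1,1).

∂_2: C_2 → C_1 maps a triangle to the signed sum of its edges. For instance
  ∂cgi = gi − ci + cg,
  ∂bfh = fh − bh + bf.
The resulting 27×18 matrix has rank 18, and its Smith normal form has invariant factors (1,1,1,1,1,1,1,1,1,1,1,1,1,1,1,1,1,2).

Computing H_k = (kernel of ∂_k) / (image of ∂_{k+1}):

  H_0: rank C_0 − rank ∂_1 = 9 − 8 = 1, and the invariant factors of ∂_1 are all 1, so H_0 ≅ Z.
  H_1: rank ker ∂_1 − rank ∂_2 = (27 − 8) − 18 = 1, and ∂_2 has invariant factor 2 > 1, so H_1 ≅ Z ⊕ Z/2.
  H_2: rank ker ∂_2 − rank ∂_3 = (18 − 18) − 0 = 0, and there is no ∂_3, so H_2 ≅ 0.

(K is a triangulation of the Klein bottle.)

H_0 ≅ Z,  H_1 ≅ Z ⊕ Z/2,  H_2 = 0.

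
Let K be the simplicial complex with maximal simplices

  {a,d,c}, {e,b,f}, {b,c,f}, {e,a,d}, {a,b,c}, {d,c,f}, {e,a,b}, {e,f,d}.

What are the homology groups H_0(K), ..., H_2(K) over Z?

Order the vertices as a < b < c < d < e < f. Listing each simplex with vertices in this order, K has dimension 2 with simplices:

  0-simplices (6): a, b, c, d, e, f
  1-simplices (12): ab, ac, ad, ae, bc, be, bf, cd, cf, de, df, ef
  2-simplices (8): abc, abe, acd, ade, bcf, bef, cdf, def

giving chain groups C_0 ≅ Z^6, C_1 ≅ Z^12, C_2 ≅ Z^8.

The boundary map ∂_1: C_1 → C_0 is given by ∂[p,q] = [q] − [p]. For instance
  ∂cf = f − c.
This gives a 6×12 integer matrix of rank 5; reducing to Smith normal form yields diagonal entries (1,1,1,1,1).

Boundary ∂_2: C_2 → C_1 sends each 2-simplex [p,q,r] to [q,r] − [p,r] + [p,q]. For instance
  ∂ade = de − ae + ad,
  ∂abe = be − ae + ab.
The 12×8 boundary matrix has rank 7 and Smith normal form diag(1,1,1,1,1,1,1).

Computing H_k = (kernel of ∂_k) / (image of ∂_{k+1}):

  H_0: rank C_0 − rank ∂_1 = 6 − 5 = 1, and the invariant factors of ∂_1 are all 1, so H_0 = Z.
  H_1: rank ker ∂_1 − rank ∂_2 = (12 − 5) − 7 = 0, and the invariant factors of ∂_2 are all 1, so H_1 = 0.
  H_2: rank ker ∂_2 − rank ∂_3 = (8 − 7) − 0 = 1, and there is no ∂_3, so H_2 = Z.

As a check, the Euler characteristic is 6 − 12 + 8 = 2, which agrees with 1 − 0 + 1 = 2.
(K is a triangulation of the 2-sphere S^2.)

H_0 = Z,  H_1 = 0,  H_2 = Z.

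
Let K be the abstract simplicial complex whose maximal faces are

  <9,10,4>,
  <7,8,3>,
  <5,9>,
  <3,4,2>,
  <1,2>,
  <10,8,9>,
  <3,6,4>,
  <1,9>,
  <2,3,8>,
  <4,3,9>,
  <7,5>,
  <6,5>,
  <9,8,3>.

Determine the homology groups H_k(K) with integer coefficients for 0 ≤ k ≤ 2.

H_0 ≅ Z,  H_1 ≅ Z^3,  H_2 = 0.

K has 10 vertices, 20 edges, 8 triangles.
rank ∂_0 = 0, rank ∂_1 = 9 ⇒ b_0 = 10 − 0 − 9 = 1; all invariant factors of ∂_1 are 1 so no torsion. So H_0 = Z.
rank ∂_1 = 9, rank ∂_2 = 8 ⇒ b_1 = 20 − 9 − 8 = 3; all invariant factors of ∂_2 are 1 so no torsion. So H_1 = Z^3.
rank ∂_2 = 8, rank ∂_3 = 0 ⇒ b_2 = 8 − 8 − 0 = 0. So H_2 = 0.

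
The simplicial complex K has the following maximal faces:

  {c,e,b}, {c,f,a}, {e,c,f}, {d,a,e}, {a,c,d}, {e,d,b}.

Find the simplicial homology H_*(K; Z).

H_0 ≅ Z,  H_1 ≅ Z,  H_2 = 0.

Fix the vertex order a < b < c < d < e < f and write every simplex with vertices in increasing order. Then dim K = 2 and the simplices of K are:

  0-simplices (6): a, b, c, d, e, f
  1-simplices (12): ac, ad, ae, af, bc, bd, be, cd, ce, cf, de, ef
  2-simplices (6): acd, acf, ade, bce, bde, cef

so the chain groups are C_0 ≅ Z^6, C_1 ≅ Z^12, C_2 ≅ Z^6.

Boundary ∂_1: C_1 → C_0 maps an edge to its endpoints' difference, ∂[p,q] = q − p.
The resulting 6×12 matrix has rank 5, and its Smith normal form has invariant factors (1,1,1,1,1).

Boundary ∂_2: C_2 → C_1 sends each 2-simplex [p,q,r] to [q,r] − [p,r] + [p,q]. For instance
  ∂acd = cd − ad + ac,
  ∂cef = ef − cf + ce.
The resulting 12×6 matrix has rank 6, and its Smith normal form has invariant factors (1,1,1,1,1,1).

Computing H_k = (kernel of ∂_k) / (image of ∂_{k+1}):

  H_0: rank C_0 − rank ∂_1 = 6 − 5 = 1, and the invariant factors of ∂_1 are all 1, so H_0 = Z.
  H_1: rank ker ∂_1 − rank ∂_2 = (12 − 5) − 6 = 1, and the invariant factors of ∂_2 are all 1, so H_1 = Z.
  H_2: rank ker ∂_2 − rank ∂_3 = (6 − 6) − 0 = 0, and there is no ∂_3, so H_2 = 0.

As a check, the Euler characteristic is 6 − 12 + 6 = 0, which agrees with 1 − 1 + 0 = 0.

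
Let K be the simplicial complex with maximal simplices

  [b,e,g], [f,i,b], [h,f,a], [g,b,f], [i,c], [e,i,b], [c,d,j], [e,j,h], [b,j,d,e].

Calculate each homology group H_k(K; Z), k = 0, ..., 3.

We work with the vertex ordering a < b < c < d < e < f < g < h < i < j. The simplices of K, each written with vertices in increasing order, are:

  0-simplices (10): a, b, c, d, e, f, g, h, i, j
  1-simplices (21): af, ah, bd, be, bf, bg, bi, bj, cd, ci, cj, de, dj, eg, eh, ei, ej, fg, fh, fi, hj
  2-simplices (11): afh, bde, bdj, beg, bei, bej, bfg, bfi, cdj, dej, ehj
  3-simplices (1): bdej

so the chain groups are C_0 ≅ Z^10, C_1 ≅ Z^21, C_2 ≅ Z^11, C_3 ≅ Z^1.

The boundary map ∂_1: C_1 → C_0 sends each edge [p,q] (with p < q) to q − p. For instance
  ∂bi = i − b.
The resulting 10×21 matrix has rank 9, and its Smith normal form has invariant factors (1,1,1,1,1,1,1,1,1).

The boundary map ∂_2: C_2 → C_1 acts by ∂[p,q,r] = [q,r] − [p,r] + [p,q]. For instance
  ∂dej = ej − dj + de,
  ∂bde = de − be + bd.
The resulting 21×11 matrix has rank 10, and its Smith normal form has invariant factors (1,1,1,1,1,1,1,1,1,1).

The boundary map ∂_3: C_3 → C_2 sends each 3-simplex σ to the alternating sum Σ_i (−1)^i (σ with its i-th vertex removed). For instance
  ∂bdej = dej − bej + bdj − bde.
The resulting 11×1 matrix has rank 1, and its Smith normal form has invariant factors (1).

Computing H_k = (kernel of ∂_k) / (image of ∂_{k+1}):

  H_0: rank C_0 − rank ∂_1 = 10 − 9 = 1, and the invariant factors of ∂_1 are all 1, so H_0 ≅ Z.
  H_1: rank ker ∂_1 − rank ∂_2 = (21 − 9) − 10 = 2, and the invariant factors of ∂_2 are all 1, so H_1 ≅ Z^2.
  H_2: rank ker ∂_2 − rank ∂_3 = (11 − 10) − 1 = 0, and the invariant factors of ∂_3 are all 1, so H_2 ≅ 0.
  H_3: rank ker ∂_3 − rank ∂_4 = (1 − 1) − 0 = 0, and there is no ∂_4, so H_3 ≅ 0.

H_0 ≅ Z,  H_1 ≅ Z^2,  H_2 = 0,  H_3 = 0.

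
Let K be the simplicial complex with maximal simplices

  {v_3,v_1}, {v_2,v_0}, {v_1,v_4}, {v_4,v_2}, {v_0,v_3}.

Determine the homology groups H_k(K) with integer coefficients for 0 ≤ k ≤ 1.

H_0 = Z,  H_1 = Z.

Fix the vertex order v_0 < v_1 < v_2 < v_3 < v_4 and write every simplex with vertices in increasing order. Then dim K = 1 and the simplices of K are:

  0-simplices (5): [v_0], [v_1], [v_2], [v_3], [v_4]
  1-simplices (5): [v_0,v_2], [v_0,v_3], [v_1,v_3], [v_1,v_4], [v_2,v_4]

so the chain groups are C_0 ≅ Z^5, C_1 ≅ Z^5.

∂_1: C_1 → C_0 maps an edge to its endpoints' difference, ∂[p,q] = q − p. For instance
  ∂[v_0,v_3] = [v_3] − [v_0].
The 5×5 boundary matrix has rank 4 and Smith normal form diag(1,1,1,1).

From H_k ≅ ker(∂_k) / im(∂_{k+1}) we obtain:

  H_0: rank C_0 − rank ∂_1 = 5 − 4 = 1, and the invariant factors of ∂_1 are all 1, so H_0 = Z.
  H_1: rank ker ∂_1 − rank ∂_2 = (5 − 4) − 0 = 1, and there is no ∂_2, so H_1 = Z.

As a check, the Euler characteristic is 5 − 5 = 0, which agrees with 1 − 1 = 0.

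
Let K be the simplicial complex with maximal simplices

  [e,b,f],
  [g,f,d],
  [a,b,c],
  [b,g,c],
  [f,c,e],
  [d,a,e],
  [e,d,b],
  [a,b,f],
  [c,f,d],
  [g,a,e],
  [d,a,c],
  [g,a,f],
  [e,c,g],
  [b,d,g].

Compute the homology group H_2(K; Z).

H_2 = Z.

Order the vertices as a < b < c < d < e < f < g. Listing each simplex with vertices in this order, K has dimension 2 with simplices:

  0-simplices (7): a, b, c, d, e, f, g
  1-simplices (21): ab, ac, ad, ae, af, ag, bc, bd, be, bf, bg, cd, ce, cf, cg, de, df, dg, ef, eg, fg
  2-simplices (14): abc, abf, acd, ade, aeg, afg, bcg, bde, bdg, bef, cdf, cef, ceg, dfg

giving chain groups C_0 ≅ Z^7, C_1 ≅ Z^21, C_2 ≅ Z^14.

Boundary ∂_1: C_1 → C_0 sends each edge [p,q] (with p < q) to q − p. For instance
  ∂be = e − b.
The resulting 7×21 matrix has rank 6, and its Smith normal form has invariant factors (1,1,1,1,1,1).

Boundary ∂_2: C_2 → C_1 maps a triangle to the signed sum of its edges. For instance
  ∂afg = fg − ag + af,
  ∂bcg = cg − bg + bc.
The resulting 21×14 matrix has rank 13, and its Smith normal form has invariant factors (1,1,1,1,1,1,1,1,1,1,1,1,1).

Now H_k = ker ∂_k / im ∂_{k+1}, so:

  H_2: rank ker ∂_2 − rank ∂_3 = (14 − 13) − 0 = 1, and there is no ∂_3, so H_2 ≅ Z.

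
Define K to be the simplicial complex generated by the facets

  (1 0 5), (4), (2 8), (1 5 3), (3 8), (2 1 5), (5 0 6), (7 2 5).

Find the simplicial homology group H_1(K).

Take the total order 0 < 1 < 2 < 3 < 4 < 5 < 6 < 7 < 8 on the vertex set. Then K (dimension 2) consists of the simplices:

  0-simplices (9): [0], [1], [2], [3], [4], [5], [6], [7], [8]
  1-simplices (13): [0,1], [0,5], [0,6], [1,2], [1,3], [1,5], [2,5], [2,7], [2,8], [3,5], [3,8], [5,6], [5,7]
  2-simplices (5): [0,1,5], [0,5,6], [1,2,5], [1,3,5], [2,5,7]

giving chain groups C_0 ≅ Z^9, C_1 ≅ Z^13, C_2 ≅ Z^5.

Boundary ∂_1: C_1 → C_0 sends each edge [p,q] (with p < q) to q − p. For instance
  ∂[3,5] = [5] − [3].
The 9×13 boundary matrix has rank 7 and Smith normal form diag(1,1,1,1,1,1,1).

The boundary map ∂_2: C_2 → C_1 sends each 2-simplex [p,q,r] to [q,r] − [p,r] + [p,q]. For instance
  ∂[2,5,7] = [5,7] − [2,7] + [2,5],
  ∂[1,2,5] = [2,5] − [1,5] + [1,2].
As a 13×5 matrix over Z this has rank 5, with invariant factors (1,1,1,1,1).

Computing H_k = (kernel of ∂_k) / (image of ∂_{k+1}):

  H_1: rank ker ∂_1 − rank ∂_2 = (13 − 7) − 5 = 1, and the invariant factors of ∂_2 are all 1, so H_1 = Z.

H_1 = Z.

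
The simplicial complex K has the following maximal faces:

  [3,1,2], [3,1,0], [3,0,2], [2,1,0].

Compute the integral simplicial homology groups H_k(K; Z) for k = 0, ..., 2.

Order the vertices as 0 < 1 < 2 < 3. Listing each simplex with vertices in this order, K has dimension 2 with simplices:

  0-simplices (4): [0], [1], [2], [3]
  1-simplices (6): [0,1], [0,2], [0,3], [1,2], [1,3], [2,3]
  2-simplices (4): [0,1,2], [0,1,3], [0,2,3], [1,2,3]

giving chain groups C_0 ≅ Z^4, C_1 ≅ Z^6, C_2 ≅ Z^4.

∂_1: C_1 → C_0 is given by ∂[p,q] = [q] − [p]. For instance
  ∂[0,1] = [1] − [0].
This gives a 4×6 integer matrix of rank 3; reducing to Smith normal form yields diagonal entries (1,1,1).

Boundary ∂_2: C_2 → C_1 maps a triangle to the signed sum of its edges. For instance
  ∂[0,1,3] = [1,3] − [0,3] + [0,1],
  ∂[0,2,3] = [2,3] − [0,3] + [0,2].
This gives a 6×4 integer matrix of rank 3; reducing to Smith normal form yields diagonal entries (1,1,1).

From H_k ≅ ker(∂_k) / im(∂_{k+1}) we obtain:

  H_0: rank C_0 − rank ∂_1 = 4 − 3 = 1, and the invariant factors of ∂_1 are all 1, so H_0 ≅ Z.
  H_1: rank ker ∂_1 − rank ∂_2 = (6 − 3) − 3 = 0, and the invariant factors of ∂_2 are all 1, so H_1 ≅ 0.
  H_2: rank ker ∂_2 − rank ∂_3 = (4 − 3) − 0 = 1, and there is no ∂_3, so H_2 ≅ Z.

H_0 = Z,  H_1 = 0,  H_2 = Z.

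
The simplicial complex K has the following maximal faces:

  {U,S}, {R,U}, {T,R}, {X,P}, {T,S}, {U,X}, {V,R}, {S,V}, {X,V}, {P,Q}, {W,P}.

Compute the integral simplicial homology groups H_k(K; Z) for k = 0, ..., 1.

Take the total order P < Q < R < S < T < U < V < W < X on the vertex set. Then K (dimension 1) consists of the simplices:

  0-simplices (9): P, Q, R, S, T, U, V, W, X
  1-simplices (11): PQ, PW, PX, RT, RU, RV, ST, SU, SV, UX, VX

Hence C_0 ≅ Z^9, C_1 ≅ Z^11.

The boundary map ∂_1: C_1 → C_0 is given by ∂[p,q] = [q] − [p]. For instance
  ∂VX = X − V.
As a 9×11 matrix over Z this has rank 8, with invariant factors (1,1,1,1,1,1,1,1).

Now H_k = ker ∂_k / im ∂_{k+1}, so:

  H_0: rank C_0 − rank ∂_1 = 9 − 8 = 1, and the invariant factors of ∂_1 are all 1, so H_0 ≅ Z.
  H_1: rank ker ∂_1 − rank ∂_2 = (11 − 8) − 0 = 3, and there is no ∂_2, so H_1 ≅ Z^3.

H_0 ≅ Z,  H_1 ≅ Z^3.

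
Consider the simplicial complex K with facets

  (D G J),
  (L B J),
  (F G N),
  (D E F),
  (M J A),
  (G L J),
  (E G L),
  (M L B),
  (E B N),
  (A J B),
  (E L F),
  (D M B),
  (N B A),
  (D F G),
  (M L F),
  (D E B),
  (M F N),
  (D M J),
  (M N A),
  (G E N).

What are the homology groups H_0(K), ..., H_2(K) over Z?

H_0 ≅ Z,  H_1 ≅ Z ⊕ Z_2,  H_2 = 0.

Take the total order A < B < D < E < F < G < J < L < M < N on the vertex set. Then K (dimension 2) consists of the simplices:

  0-simplices (10): A, B, D, E, F, G, J, L, M, N
  1-simplices (30): AB, AJ, AM, AN, BD, BE, BJ, BL, BM, BN, DE, DF, DG, DJ, DM, EF, EG, EL, EN, FG, FL, FM, FN, GJ, GL, GN, JL, JM, LM, MN
  2-simplices (20): ABJ, ABN, AJM, AMN, BDE, BDM, BEN, BJL, BLM, DEF, DFG, DGJ, DJM, EFL, EGL, EGN, FGN, FLM, FMN, GJL

Hence C_0 ≅ Z^10, C_1 ≅ Z^30, C_2 ≅ Z^20.

Boundary ∂_1: C_1 → C_0 maps an edge to its endpoints' difference, ∂[p,q] = q − p.
The 10×30 boundary matrix has rank 9 and Smith normal form diag(1,1,1,1,1,1,1,1,1).

The boundary map ∂_2: C_2 → C_1 maps a triangle to the signed sum of its edges. For instance
  ∂DFG = FG − DG + DF,
  ∂BLM = LM − BM + BL.
As a 30×20 matrix over Z this has rank 20, with invariant factors (1,1,1,1,1,1,1,1,1,1,1,1,1,1,1,1,1,1,1,2).

Reading off H_k = ker ∂_k / im ∂_{k+1}:

  H_0: rank C_0 − rank ∂_1 = 10 − 9 = 1, and the invariant factors of ∂_1 are all 1, so H_0 ≅ Z.
  H_1: rank ker ∂_1 − rank ∂_2 = (30 − 9) − 20 = 1, and ∂_2 has invariant factor 2 > 1, so H_1 ≅ Z ⊕ Z_2.
  H_2: rank ker ∂_2 − rank ∂_3 = (20 − 20) − 0 = 0, and there is no ∂_3, so H_2 ≅ 0.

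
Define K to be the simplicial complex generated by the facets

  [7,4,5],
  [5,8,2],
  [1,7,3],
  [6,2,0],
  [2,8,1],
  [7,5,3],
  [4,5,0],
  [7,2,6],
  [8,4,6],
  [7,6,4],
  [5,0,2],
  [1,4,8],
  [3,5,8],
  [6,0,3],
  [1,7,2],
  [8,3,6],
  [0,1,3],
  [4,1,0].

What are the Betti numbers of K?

b_0 = 1, b_1 = 2, b_2 = 1.

Take the total order 0 < 1 < 2 < 3 < 4 < 5 < 6 < 7 < 8 on the vertex set. Then K (dimension 2) consists of the simplices:

  0-simplices (9): [0], [1], [2], [3], [4], [5], [6], [7], [8]
  1-simplices (27): (27 of them)
  2-simplices (18): [0,1,3], [0,1,4], [0,2,5], [0,2,6], [0,3,6], [0,4,5], [1,2,7], [1,2,8], [1,3,7], [1,4,8], [2,5,8], [2,6,7], [3,5,7], [3,5,8], [3,6,8], [4,5,7], [4,6,7], [4,6,8]

giving chain groups C_0 ≅ Z^9, C_1 ≅ Z^27, C_2 ≅ Z^18.

Boundary ∂_1: C_1 → C_0 is given by ∂[p,q] = [q] − [p]. For instance
  ∂[1,3] = [3] − [1].
The resulting 9×27 matrix has rank 8, and its Smith normal form has invariant factors (1,1,1,1,1,1,1,1).

∂_2: C_2 → C_1 maps a triangle to the signed sum of its edges. For instance
  ∂[3,6,8] = [6,8] − [3,8] + [3,6],
  ∂[0,1,4] = [1,4] − [0,4] + [0,1].
The resulting 27×18 matrix has rank 17, and its Smith normal form has invariant factors (1,1,1,1,1,1,1,1,1,1,1,1,1,1,1,1,1).

Computing H_k = (kernel of ∂_k) / (image of ∂_{k+1}):

  H_0: rank C_0 − rank ∂_1 = 9 − 8 = 1, and the invariant factors of ∂_1 are all 1, so H_0 ≅ Z.
  H_1: rank ker ∂_1 − rank ∂_2 = (27 − 8) − 17 = 2, and the invariant factors of ∂_2 are all 1, so H_1 ≅ Z^2.
  H_2: rank ker ∂_2 − rank ∂_3 = (18 − 17) − 0 = 1, and there is no ∂_3, so H_2 ≅ Z.

As a check, the Euler characteristic is 9 − 27 + 18 = 0, which agrees with 1 − 2 + 1 = 0.

Hence the Betti numbers are b_0 = 1, b_1 = 2, b_2 = 1.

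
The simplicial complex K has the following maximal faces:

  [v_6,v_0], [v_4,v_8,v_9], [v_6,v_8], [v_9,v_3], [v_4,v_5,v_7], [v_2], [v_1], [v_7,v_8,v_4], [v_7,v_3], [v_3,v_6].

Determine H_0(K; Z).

We work with the vertex ordering v_0 < v_1 < v_2 < v_3 < v_4 < v_5 < v_6 < v_7 < v_8 < v_9. The simplices of K, each written with vertices in increasing order, are:

  0-simplices (10): [v_0], [v_1], [v_2], [v_3], [v_4], [v_5], [v_6], [v_7], [v_8], [v_9]
  1-simplices (12): [v_0,v_6], [v_3,v_6], [v_3,v_7], [v_3,v_9], [v_4,v_5], [v_4,v_7], [v_4,v_8], [v_4,v_9], [v_5,v_7], [v_6,v_8], [v_7,v_8], [v_8,v_9]
  2-simplices (3): [v_4,v_5,v_7], [v_4,v_7,v_8], [v_4,v_8,v_9]

giving chain groups C_0 ≅ Z^10, C_1 ≅ Z^12, C_2 ≅ Z^3.

Boundary ∂_1: C_1 → C_0 maps an edge to its endpoints' difference, ∂[p,q] = q − p.
As a 10×12 matrix over Z this has rank 7, with invariant factors (1,1,1,1,1,1,1).

The boundary map ∂_2: C_2 → C_1 acts by ∂[p,q,r] = [q,r] − [p,r] + [p,q]. For instance
  ∂[v_4,v_5,v_7] = [v_5,v_7] − [v_4,v_7] + [v_4,v_5],
  ∂[v_4,v_7,v_8] = [v_7,v_8] − [v_4,v_8] + [v_4,v_7].
The resulting 12×3 matrix has rank 3, and its Smith normal form has invariant factors (1,1,1).

From H_k ≅ ker(∂_k) / im(∂_{k+1}) we obtain:

  H_0: rank C_0 − rank ∂_1 = 10 − 7 = 3, and the invariant factors of ∂_1 are all 1, so H_0 ≅ Z^3.

H_0 = Z^3.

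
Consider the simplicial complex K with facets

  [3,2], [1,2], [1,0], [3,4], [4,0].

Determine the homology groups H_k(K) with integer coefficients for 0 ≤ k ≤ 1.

H_0 ≅ Z,  H_1 ≅ Z.

K has 5 vertices, 5 edges.
rank ∂_0 = 0, rank ∂_1 = 4 ⇒ b_0 = 5 − 0 − 4 = 1; all invariant factors of ∂_1 are 1 so no torsion. So H_0 = Z.
rank ∂_1 = 4, rank ∂_2 = 0 ⇒ b_1 = 5 − 4 − 0 = 1. So H_1 = Z.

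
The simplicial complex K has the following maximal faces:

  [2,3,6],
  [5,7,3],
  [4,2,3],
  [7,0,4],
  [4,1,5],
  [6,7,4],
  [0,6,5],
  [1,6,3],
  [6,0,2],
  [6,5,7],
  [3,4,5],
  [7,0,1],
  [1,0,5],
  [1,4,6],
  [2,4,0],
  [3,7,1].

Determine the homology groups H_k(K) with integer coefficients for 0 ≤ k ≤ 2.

Take the total order 0 < 1 < 2 < 3 < 4 < 5 < 6 < 7 on the vertex set. Then K (dimension 2) consists of the simplices:

  0-simplices (8): [0], [1], [2], [3], [4], [5], [6], [7]
  1-simplices (24): (24 of them)
  2-simplices (16): [0,1,5], [0,1,7], [0,2,4], [0,2,6], [0,4,7], [0,5,6], [1,3,6], [1,3,7], [1,4,5], [1,4,6], [2,3,4], [2,3,6], [3,4,5], [3,5,7], [4,6,7], [5,6,7]

so the chain groups are C_0 ≅ Z^8, C_1 ≅ Z^24, C_2 ≅ Z^16.

Boundary ∂_1: C_1 → C_0 is given by ∂[p,q] = [q] − [p]. For instance
  ∂[1,4] = [4] − [1].
This gives a 8×24 integer matrix of rank 7; reducing to Smith normal form yields diagonal entries (1,1,1,1,1,1,1).

Boundary ∂_2: C_2 → C_1 acts by ∂[p,q,r] = [q,r] − [p,r] + [p,q]. For instance
  ∂[0,2,6] = [2,6] − [0,6] + [0,2],
  ∂[2,3,6] = [3,6] − [2,6] + [2,3].
The resulting 24×16 matrix has rank 15, and its Smith normal form has invariant factors (1,1,1,1,1,1,1,1,1,1,1,1,1,1,1).

Reading off H_k = ker ∂_k / im ∂_{k+1}:

  H_0: rank C_0 − rank ∂_1 = 8 − 7 = 1, and the invariant factors of ∂_1 are all 1, so H_0 = Z.
  H_1: rank ker ∂_1 − rank ∂_2 = (24 − 7) − 15 = 2, and the invariant factors of ∂_2 are all 1, so H_1 = Z^2.
  H_2: rank ker ∂_2 − rank ∂_3 = (16 − 15) − 0 = 1, and there is no ∂_3, so H_2 = Z.

As a check, the Euler characteristic is 8 − 24 + 16 = 0, which agrees with 1 − 2 + 1 = 0.

H_0 ≅ Z,  H_1 ≅ Z^2,  H_2 ≅ Z.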